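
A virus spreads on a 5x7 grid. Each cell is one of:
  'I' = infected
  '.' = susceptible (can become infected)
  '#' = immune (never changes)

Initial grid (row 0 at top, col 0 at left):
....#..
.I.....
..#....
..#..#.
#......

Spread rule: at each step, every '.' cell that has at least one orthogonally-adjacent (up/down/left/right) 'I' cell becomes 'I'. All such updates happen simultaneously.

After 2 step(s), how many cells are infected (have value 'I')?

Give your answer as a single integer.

Answer: 10

Derivation:
Step 0 (initial): 1 infected
Step 1: +4 new -> 5 infected
Step 2: +5 new -> 10 infected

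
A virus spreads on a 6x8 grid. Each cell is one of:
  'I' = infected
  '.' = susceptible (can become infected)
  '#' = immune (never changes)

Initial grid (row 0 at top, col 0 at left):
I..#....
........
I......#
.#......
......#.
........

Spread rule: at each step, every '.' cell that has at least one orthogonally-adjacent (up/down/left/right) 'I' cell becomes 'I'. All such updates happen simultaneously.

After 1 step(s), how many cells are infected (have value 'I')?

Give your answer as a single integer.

Step 0 (initial): 2 infected
Step 1: +4 new -> 6 infected

Answer: 6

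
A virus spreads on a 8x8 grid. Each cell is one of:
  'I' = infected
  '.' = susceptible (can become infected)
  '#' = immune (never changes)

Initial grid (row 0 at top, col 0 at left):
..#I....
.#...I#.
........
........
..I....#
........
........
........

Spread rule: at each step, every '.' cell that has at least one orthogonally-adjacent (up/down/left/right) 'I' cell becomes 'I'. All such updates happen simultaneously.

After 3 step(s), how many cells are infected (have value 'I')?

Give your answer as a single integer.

Answer: 38

Derivation:
Step 0 (initial): 3 infected
Step 1: +9 new -> 12 infected
Step 2: +14 new -> 26 infected
Step 3: +12 new -> 38 infected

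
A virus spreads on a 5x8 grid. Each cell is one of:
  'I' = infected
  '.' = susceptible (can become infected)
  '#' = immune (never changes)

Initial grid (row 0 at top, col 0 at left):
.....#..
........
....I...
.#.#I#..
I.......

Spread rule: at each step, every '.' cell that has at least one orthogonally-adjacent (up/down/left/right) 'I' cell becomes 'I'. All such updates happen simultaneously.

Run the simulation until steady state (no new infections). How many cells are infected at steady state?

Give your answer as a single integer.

Answer: 36

Derivation:
Step 0 (initial): 3 infected
Step 1: +6 new -> 9 infected
Step 2: +9 new -> 18 infected
Step 3: +9 new -> 27 infected
Step 4: +7 new -> 34 infected
Step 5: +2 new -> 36 infected
Step 6: +0 new -> 36 infected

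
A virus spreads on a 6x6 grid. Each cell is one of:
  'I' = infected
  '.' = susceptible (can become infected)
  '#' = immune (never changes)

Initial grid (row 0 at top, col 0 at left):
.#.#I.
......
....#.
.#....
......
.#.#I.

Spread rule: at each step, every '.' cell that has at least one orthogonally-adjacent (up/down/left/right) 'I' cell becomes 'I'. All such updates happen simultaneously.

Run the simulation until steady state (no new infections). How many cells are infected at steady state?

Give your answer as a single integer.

Step 0 (initial): 2 infected
Step 1: +4 new -> 6 infected
Step 2: +5 new -> 11 infected
Step 3: +6 new -> 17 infected
Step 4: +6 new -> 23 infected
Step 5: +3 new -> 26 infected
Step 6: +4 new -> 30 infected
Step 7: +0 new -> 30 infected

Answer: 30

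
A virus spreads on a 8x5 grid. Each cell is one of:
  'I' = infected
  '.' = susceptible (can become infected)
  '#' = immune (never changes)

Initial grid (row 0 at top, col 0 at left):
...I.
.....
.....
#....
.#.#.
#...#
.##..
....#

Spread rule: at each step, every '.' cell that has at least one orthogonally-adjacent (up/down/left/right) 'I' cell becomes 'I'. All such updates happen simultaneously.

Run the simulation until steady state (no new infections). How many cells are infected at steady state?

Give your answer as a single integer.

Answer: 31

Derivation:
Step 0 (initial): 1 infected
Step 1: +3 new -> 4 infected
Step 2: +4 new -> 8 infected
Step 3: +5 new -> 13 infected
Step 4: +4 new -> 17 infected
Step 5: +4 new -> 21 infected
Step 6: +1 new -> 22 infected
Step 7: +2 new -> 24 infected
Step 8: +1 new -> 25 infected
Step 9: +2 new -> 27 infected
Step 10: +1 new -> 28 infected
Step 11: +1 new -> 29 infected
Step 12: +1 new -> 30 infected
Step 13: +1 new -> 31 infected
Step 14: +0 new -> 31 infected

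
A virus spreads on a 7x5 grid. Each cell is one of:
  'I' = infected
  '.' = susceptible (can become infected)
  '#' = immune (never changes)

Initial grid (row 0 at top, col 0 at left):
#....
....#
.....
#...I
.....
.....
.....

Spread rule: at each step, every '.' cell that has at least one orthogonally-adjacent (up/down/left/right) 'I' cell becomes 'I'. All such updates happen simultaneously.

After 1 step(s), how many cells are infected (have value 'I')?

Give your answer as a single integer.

Step 0 (initial): 1 infected
Step 1: +3 new -> 4 infected

Answer: 4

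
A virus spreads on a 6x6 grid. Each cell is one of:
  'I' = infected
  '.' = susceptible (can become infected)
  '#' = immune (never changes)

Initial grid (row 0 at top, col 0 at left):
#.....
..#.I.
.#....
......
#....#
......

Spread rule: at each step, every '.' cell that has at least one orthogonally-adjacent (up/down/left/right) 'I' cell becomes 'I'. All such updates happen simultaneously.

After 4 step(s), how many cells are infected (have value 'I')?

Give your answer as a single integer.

Step 0 (initial): 1 infected
Step 1: +4 new -> 5 infected
Step 2: +5 new -> 10 infected
Step 3: +5 new -> 15 infected
Step 4: +4 new -> 19 infected

Answer: 19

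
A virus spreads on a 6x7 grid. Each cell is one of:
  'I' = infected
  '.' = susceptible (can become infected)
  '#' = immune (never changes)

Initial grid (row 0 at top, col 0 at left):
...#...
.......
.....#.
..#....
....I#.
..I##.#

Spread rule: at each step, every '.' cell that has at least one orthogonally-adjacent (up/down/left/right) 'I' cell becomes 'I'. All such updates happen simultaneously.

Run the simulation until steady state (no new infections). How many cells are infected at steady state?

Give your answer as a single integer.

Step 0 (initial): 2 infected
Step 1: +4 new -> 6 infected
Step 2: +5 new -> 11 infected
Step 3: +5 new -> 16 infected
Step 4: +8 new -> 24 infected
Step 5: +5 new -> 29 infected
Step 6: +4 new -> 33 infected
Step 7: +1 new -> 34 infected
Step 8: +0 new -> 34 infected

Answer: 34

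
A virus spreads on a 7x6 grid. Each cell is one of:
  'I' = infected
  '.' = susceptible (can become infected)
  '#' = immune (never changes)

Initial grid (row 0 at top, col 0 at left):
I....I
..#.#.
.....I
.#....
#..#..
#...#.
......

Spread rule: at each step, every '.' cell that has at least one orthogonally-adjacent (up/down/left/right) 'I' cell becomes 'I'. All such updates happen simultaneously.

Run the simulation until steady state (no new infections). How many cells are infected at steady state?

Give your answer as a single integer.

Step 0 (initial): 3 infected
Step 1: +6 new -> 9 infected
Step 2: +7 new -> 16 infected
Step 3: +7 new -> 23 infected
Step 4: +2 new -> 25 infected
Step 5: +2 new -> 27 infected
Step 6: +3 new -> 30 infected
Step 7: +3 new -> 33 infected
Step 8: +1 new -> 34 infected
Step 9: +1 new -> 35 infected
Step 10: +0 new -> 35 infected

Answer: 35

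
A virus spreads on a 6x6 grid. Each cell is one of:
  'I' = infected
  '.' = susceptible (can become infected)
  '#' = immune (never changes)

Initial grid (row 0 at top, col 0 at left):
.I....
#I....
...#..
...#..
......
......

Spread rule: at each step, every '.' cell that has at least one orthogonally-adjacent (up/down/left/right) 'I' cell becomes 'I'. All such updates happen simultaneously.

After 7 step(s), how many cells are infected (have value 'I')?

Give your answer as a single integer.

Answer: 32

Derivation:
Step 0 (initial): 2 infected
Step 1: +4 new -> 6 infected
Step 2: +5 new -> 11 infected
Step 3: +5 new -> 16 infected
Step 4: +6 new -> 22 infected
Step 5: +5 new -> 27 infected
Step 6: +3 new -> 30 infected
Step 7: +2 new -> 32 infected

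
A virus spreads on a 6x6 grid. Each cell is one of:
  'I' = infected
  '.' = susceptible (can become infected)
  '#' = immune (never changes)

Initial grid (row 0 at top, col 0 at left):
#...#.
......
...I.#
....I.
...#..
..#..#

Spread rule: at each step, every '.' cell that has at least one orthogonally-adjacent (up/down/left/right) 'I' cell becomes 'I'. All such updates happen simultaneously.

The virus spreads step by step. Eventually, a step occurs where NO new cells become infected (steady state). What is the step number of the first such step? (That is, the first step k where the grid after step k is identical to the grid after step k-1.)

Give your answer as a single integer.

Answer: 7

Derivation:
Step 0 (initial): 2 infected
Step 1: +6 new -> 8 infected
Step 2: +7 new -> 15 infected
Step 3: +7 new -> 22 infected
Step 4: +5 new -> 27 infected
Step 5: +2 new -> 29 infected
Step 6: +1 new -> 30 infected
Step 7: +0 new -> 30 infected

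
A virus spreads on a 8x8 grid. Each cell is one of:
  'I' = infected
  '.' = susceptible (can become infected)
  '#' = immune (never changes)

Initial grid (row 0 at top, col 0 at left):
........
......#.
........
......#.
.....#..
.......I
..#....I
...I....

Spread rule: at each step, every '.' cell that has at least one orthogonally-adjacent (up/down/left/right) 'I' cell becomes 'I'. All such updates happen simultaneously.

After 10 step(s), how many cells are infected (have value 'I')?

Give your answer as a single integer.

Answer: 60

Derivation:
Step 0 (initial): 3 infected
Step 1: +7 new -> 10 infected
Step 2: +9 new -> 19 infected
Step 3: +6 new -> 25 infected
Step 4: +7 new -> 32 infected
Step 5: +7 new -> 39 infected
Step 6: +8 new -> 47 infected
Step 7: +6 new -> 53 infected
Step 8: +4 new -> 57 infected
Step 9: +2 new -> 59 infected
Step 10: +1 new -> 60 infected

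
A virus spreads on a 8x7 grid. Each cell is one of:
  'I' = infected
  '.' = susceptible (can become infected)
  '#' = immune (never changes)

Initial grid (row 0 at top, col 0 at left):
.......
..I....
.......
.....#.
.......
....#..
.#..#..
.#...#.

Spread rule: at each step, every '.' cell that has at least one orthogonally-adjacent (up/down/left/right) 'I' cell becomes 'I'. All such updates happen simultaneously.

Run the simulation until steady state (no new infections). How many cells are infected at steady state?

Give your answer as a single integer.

Answer: 50

Derivation:
Step 0 (initial): 1 infected
Step 1: +4 new -> 5 infected
Step 2: +7 new -> 12 infected
Step 3: +8 new -> 20 infected
Step 4: +8 new -> 28 infected
Step 5: +7 new -> 35 infected
Step 6: +5 new -> 40 infected
Step 7: +4 new -> 44 infected
Step 8: +4 new -> 48 infected
Step 9: +1 new -> 49 infected
Step 10: +1 new -> 50 infected
Step 11: +0 new -> 50 infected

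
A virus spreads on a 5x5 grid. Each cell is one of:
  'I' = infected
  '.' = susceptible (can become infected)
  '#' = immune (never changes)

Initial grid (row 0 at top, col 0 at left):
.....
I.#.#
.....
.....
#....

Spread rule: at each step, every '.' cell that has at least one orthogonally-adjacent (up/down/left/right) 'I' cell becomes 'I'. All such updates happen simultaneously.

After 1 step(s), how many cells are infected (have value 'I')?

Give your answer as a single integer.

Answer: 4

Derivation:
Step 0 (initial): 1 infected
Step 1: +3 new -> 4 infected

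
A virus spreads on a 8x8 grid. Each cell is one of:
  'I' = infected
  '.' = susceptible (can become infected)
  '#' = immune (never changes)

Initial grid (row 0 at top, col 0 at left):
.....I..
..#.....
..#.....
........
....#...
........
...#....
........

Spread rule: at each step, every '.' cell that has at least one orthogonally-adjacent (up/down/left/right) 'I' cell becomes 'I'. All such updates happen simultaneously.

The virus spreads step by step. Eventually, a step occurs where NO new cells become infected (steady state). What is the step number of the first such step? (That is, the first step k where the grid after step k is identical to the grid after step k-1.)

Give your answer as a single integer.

Answer: 13

Derivation:
Step 0 (initial): 1 infected
Step 1: +3 new -> 4 infected
Step 2: +5 new -> 9 infected
Step 3: +6 new -> 15 infected
Step 4: +6 new -> 21 infected
Step 5: +6 new -> 27 infected
Step 6: +8 new -> 35 infected
Step 7: +8 new -> 43 infected
Step 8: +6 new -> 49 infected
Step 9: +5 new -> 54 infected
Step 10: +3 new -> 57 infected
Step 11: +2 new -> 59 infected
Step 12: +1 new -> 60 infected
Step 13: +0 new -> 60 infected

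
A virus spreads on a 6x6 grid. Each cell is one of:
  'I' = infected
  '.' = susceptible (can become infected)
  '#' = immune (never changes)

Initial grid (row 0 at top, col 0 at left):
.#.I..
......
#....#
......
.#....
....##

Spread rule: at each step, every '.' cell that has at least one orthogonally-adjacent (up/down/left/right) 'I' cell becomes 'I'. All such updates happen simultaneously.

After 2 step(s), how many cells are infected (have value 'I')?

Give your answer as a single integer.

Step 0 (initial): 1 infected
Step 1: +3 new -> 4 infected
Step 2: +4 new -> 8 infected

Answer: 8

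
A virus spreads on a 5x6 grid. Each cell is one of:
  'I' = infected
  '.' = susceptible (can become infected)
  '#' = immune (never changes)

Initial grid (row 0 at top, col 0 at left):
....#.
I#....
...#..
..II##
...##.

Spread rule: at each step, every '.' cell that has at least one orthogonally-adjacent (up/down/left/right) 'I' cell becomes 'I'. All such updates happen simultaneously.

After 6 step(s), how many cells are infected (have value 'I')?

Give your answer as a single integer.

Step 0 (initial): 3 infected
Step 1: +5 new -> 8 infected
Step 2: +5 new -> 13 infected
Step 3: +3 new -> 16 infected
Step 4: +2 new -> 18 infected
Step 5: +2 new -> 20 infected
Step 6: +2 new -> 22 infected

Answer: 22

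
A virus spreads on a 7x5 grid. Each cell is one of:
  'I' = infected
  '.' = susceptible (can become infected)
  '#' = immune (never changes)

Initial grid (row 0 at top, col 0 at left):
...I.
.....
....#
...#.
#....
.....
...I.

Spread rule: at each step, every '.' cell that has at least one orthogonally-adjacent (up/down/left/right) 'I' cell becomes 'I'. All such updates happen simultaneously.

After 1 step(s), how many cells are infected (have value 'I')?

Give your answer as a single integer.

Answer: 8

Derivation:
Step 0 (initial): 2 infected
Step 1: +6 new -> 8 infected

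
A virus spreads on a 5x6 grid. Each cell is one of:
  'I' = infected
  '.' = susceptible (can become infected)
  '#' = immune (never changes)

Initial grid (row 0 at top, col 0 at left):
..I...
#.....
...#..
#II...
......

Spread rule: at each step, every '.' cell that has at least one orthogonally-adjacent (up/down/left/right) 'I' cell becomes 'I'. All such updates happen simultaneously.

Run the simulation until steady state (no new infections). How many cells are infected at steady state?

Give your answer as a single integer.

Answer: 27

Derivation:
Step 0 (initial): 3 infected
Step 1: +8 new -> 11 infected
Step 2: +8 new -> 19 infected
Step 3: +5 new -> 24 infected
Step 4: +3 new -> 27 infected
Step 5: +0 new -> 27 infected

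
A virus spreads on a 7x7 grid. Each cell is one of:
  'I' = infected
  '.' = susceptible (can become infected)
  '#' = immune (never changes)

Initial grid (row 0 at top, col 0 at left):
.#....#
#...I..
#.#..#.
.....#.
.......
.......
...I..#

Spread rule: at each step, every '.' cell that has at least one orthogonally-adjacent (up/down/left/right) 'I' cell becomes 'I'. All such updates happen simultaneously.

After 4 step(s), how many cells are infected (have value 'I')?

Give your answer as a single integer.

Step 0 (initial): 2 infected
Step 1: +7 new -> 9 infected
Step 2: +11 new -> 20 infected
Step 3: +9 new -> 29 infected
Step 4: +7 new -> 36 infected

Answer: 36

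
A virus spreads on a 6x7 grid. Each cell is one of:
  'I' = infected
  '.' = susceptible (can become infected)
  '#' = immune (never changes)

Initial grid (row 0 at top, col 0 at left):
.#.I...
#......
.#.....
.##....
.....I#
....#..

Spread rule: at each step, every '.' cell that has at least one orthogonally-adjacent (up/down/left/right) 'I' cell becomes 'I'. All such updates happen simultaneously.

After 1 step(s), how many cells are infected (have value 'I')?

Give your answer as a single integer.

Step 0 (initial): 2 infected
Step 1: +6 new -> 8 infected

Answer: 8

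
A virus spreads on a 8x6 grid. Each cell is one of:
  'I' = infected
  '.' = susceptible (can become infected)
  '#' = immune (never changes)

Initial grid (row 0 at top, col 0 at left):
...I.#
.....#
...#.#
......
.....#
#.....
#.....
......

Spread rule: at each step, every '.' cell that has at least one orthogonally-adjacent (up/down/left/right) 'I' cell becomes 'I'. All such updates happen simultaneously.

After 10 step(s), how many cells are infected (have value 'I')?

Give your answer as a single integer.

Answer: 41

Derivation:
Step 0 (initial): 1 infected
Step 1: +3 new -> 4 infected
Step 2: +3 new -> 7 infected
Step 3: +4 new -> 11 infected
Step 4: +4 new -> 15 infected
Step 5: +6 new -> 21 infected
Step 6: +5 new -> 26 infected
Step 7: +6 new -> 32 infected
Step 8: +5 new -> 37 infected
Step 9: +3 new -> 40 infected
Step 10: +1 new -> 41 infected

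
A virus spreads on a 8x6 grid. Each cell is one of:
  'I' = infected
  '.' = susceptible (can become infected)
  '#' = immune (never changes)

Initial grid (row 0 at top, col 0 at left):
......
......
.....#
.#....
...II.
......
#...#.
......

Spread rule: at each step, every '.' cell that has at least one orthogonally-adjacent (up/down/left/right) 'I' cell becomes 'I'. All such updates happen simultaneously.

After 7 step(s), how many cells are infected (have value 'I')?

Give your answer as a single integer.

Answer: 44

Derivation:
Step 0 (initial): 2 infected
Step 1: +6 new -> 8 infected
Step 2: +8 new -> 16 infected
Step 3: +8 new -> 24 infected
Step 4: +11 new -> 35 infected
Step 5: +5 new -> 40 infected
Step 6: +3 new -> 43 infected
Step 7: +1 new -> 44 infected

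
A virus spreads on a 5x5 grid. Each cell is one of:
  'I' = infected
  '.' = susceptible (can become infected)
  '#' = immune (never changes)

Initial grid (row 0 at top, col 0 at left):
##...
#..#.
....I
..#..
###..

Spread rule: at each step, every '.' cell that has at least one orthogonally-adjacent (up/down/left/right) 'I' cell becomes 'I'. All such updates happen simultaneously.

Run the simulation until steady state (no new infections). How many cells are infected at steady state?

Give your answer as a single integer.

Step 0 (initial): 1 infected
Step 1: +3 new -> 4 infected
Step 2: +4 new -> 8 infected
Step 3: +4 new -> 12 infected
Step 4: +4 new -> 16 infected
Step 5: +1 new -> 17 infected
Step 6: +0 new -> 17 infected

Answer: 17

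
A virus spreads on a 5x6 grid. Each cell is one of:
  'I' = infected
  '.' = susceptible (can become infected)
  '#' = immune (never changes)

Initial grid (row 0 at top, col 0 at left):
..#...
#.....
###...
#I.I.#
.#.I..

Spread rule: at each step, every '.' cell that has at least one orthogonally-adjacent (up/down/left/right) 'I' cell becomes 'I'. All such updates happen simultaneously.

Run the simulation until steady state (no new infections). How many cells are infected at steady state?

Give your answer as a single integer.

Step 0 (initial): 3 infected
Step 1: +5 new -> 8 infected
Step 2: +3 new -> 11 infected
Step 3: +4 new -> 15 infected
Step 4: +3 new -> 18 infected
Step 5: +2 new -> 20 infected
Step 6: +1 new -> 21 infected
Step 7: +0 new -> 21 infected

Answer: 21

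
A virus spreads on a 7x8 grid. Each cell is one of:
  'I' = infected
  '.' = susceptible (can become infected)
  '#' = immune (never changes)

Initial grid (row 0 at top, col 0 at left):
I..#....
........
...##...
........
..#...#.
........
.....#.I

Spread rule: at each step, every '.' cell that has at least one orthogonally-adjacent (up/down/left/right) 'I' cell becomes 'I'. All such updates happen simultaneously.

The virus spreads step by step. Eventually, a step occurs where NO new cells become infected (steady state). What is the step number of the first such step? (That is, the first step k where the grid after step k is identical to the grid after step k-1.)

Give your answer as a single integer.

Answer: 8

Derivation:
Step 0 (initial): 2 infected
Step 1: +4 new -> 6 infected
Step 2: +5 new -> 11 infected
Step 3: +5 new -> 16 infected
Step 4: +8 new -> 24 infected
Step 5: +10 new -> 34 infected
Step 6: +12 new -> 46 infected
Step 7: +4 new -> 50 infected
Step 8: +0 new -> 50 infected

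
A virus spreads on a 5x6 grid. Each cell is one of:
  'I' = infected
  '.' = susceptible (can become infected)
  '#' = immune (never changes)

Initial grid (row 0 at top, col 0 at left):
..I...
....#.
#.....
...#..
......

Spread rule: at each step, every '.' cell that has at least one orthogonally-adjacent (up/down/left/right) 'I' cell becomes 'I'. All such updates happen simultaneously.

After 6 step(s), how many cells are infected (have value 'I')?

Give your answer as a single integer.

Step 0 (initial): 1 infected
Step 1: +3 new -> 4 infected
Step 2: +5 new -> 9 infected
Step 3: +5 new -> 14 infected
Step 4: +4 new -> 18 infected
Step 5: +5 new -> 23 infected
Step 6: +3 new -> 26 infected

Answer: 26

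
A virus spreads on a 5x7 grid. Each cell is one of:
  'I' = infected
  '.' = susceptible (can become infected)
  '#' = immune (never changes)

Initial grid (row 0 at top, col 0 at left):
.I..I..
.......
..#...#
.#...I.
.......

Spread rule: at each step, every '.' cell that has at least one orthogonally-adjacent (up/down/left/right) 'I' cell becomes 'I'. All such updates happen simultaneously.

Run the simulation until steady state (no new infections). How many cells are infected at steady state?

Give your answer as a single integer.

Answer: 32

Derivation:
Step 0 (initial): 3 infected
Step 1: +10 new -> 13 infected
Step 2: +10 new -> 23 infected
Step 3: +5 new -> 28 infected
Step 4: +2 new -> 30 infected
Step 5: +2 new -> 32 infected
Step 6: +0 new -> 32 infected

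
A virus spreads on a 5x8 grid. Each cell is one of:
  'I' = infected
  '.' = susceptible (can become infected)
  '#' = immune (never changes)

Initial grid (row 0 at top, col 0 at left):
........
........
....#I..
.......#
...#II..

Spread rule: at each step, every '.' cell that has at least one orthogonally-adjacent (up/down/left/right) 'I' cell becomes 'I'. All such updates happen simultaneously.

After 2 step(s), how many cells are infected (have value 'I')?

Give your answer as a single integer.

Answer: 15

Derivation:
Step 0 (initial): 3 infected
Step 1: +5 new -> 8 infected
Step 2: +7 new -> 15 infected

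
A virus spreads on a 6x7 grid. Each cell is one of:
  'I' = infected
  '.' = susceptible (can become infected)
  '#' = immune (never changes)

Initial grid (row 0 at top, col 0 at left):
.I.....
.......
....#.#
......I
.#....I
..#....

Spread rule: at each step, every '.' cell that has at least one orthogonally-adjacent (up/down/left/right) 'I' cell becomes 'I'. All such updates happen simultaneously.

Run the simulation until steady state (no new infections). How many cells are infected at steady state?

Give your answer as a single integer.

Step 0 (initial): 3 infected
Step 1: +6 new -> 9 infected
Step 2: +8 new -> 17 infected
Step 3: +9 new -> 26 infected
Step 4: +8 new -> 34 infected
Step 5: +2 new -> 36 infected
Step 6: +1 new -> 37 infected
Step 7: +1 new -> 38 infected
Step 8: +0 new -> 38 infected

Answer: 38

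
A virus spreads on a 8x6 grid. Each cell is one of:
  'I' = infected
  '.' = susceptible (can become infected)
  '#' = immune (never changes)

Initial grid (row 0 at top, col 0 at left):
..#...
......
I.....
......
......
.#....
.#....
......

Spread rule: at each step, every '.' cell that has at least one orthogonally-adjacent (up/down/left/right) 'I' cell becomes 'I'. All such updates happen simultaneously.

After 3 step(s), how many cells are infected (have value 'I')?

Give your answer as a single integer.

Step 0 (initial): 1 infected
Step 1: +3 new -> 4 infected
Step 2: +5 new -> 9 infected
Step 3: +6 new -> 15 infected

Answer: 15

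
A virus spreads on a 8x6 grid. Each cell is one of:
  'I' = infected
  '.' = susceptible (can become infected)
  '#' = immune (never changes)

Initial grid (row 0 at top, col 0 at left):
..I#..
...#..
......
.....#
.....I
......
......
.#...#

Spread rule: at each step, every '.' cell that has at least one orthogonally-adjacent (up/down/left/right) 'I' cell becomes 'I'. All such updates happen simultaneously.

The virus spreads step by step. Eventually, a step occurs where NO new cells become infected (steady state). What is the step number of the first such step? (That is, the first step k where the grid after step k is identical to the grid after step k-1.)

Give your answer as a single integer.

Answer: 9

Derivation:
Step 0 (initial): 2 infected
Step 1: +4 new -> 6 infected
Step 2: +7 new -> 13 infected
Step 3: +9 new -> 22 infected
Step 4: +8 new -> 30 infected
Step 5: +7 new -> 37 infected
Step 6: +4 new -> 41 infected
Step 7: +1 new -> 42 infected
Step 8: +1 new -> 43 infected
Step 9: +0 new -> 43 infected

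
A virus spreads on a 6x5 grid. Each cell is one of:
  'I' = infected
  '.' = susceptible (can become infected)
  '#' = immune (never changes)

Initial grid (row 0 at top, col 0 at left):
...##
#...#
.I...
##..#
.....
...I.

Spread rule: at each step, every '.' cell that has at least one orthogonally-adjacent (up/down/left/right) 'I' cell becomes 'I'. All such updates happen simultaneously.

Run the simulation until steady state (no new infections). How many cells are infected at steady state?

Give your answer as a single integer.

Answer: 23

Derivation:
Step 0 (initial): 2 infected
Step 1: +6 new -> 8 infected
Step 2: +8 new -> 16 infected
Step 3: +6 new -> 22 infected
Step 4: +1 new -> 23 infected
Step 5: +0 new -> 23 infected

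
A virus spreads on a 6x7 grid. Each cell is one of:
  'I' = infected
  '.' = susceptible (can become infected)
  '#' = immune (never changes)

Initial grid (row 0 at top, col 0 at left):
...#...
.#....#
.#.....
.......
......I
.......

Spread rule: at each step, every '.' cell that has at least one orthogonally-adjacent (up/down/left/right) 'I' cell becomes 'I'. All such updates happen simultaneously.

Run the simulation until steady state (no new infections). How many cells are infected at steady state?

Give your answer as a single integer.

Step 0 (initial): 1 infected
Step 1: +3 new -> 4 infected
Step 2: +4 new -> 8 infected
Step 3: +4 new -> 12 infected
Step 4: +5 new -> 17 infected
Step 5: +6 new -> 23 infected
Step 6: +7 new -> 30 infected
Step 7: +3 new -> 33 infected
Step 8: +2 new -> 35 infected
Step 9: +2 new -> 37 infected
Step 10: +1 new -> 38 infected
Step 11: +0 new -> 38 infected

Answer: 38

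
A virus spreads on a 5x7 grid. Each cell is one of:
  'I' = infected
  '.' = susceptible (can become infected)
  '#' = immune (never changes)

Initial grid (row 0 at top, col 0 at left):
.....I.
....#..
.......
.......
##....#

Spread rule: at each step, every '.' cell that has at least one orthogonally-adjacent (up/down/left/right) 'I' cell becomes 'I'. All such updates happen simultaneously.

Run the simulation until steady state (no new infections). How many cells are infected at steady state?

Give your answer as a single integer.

Step 0 (initial): 1 infected
Step 1: +3 new -> 4 infected
Step 2: +3 new -> 7 infected
Step 3: +5 new -> 12 infected
Step 4: +6 new -> 18 infected
Step 5: +5 new -> 23 infected
Step 6: +4 new -> 27 infected
Step 7: +3 new -> 30 infected
Step 8: +1 new -> 31 infected
Step 9: +0 new -> 31 infected

Answer: 31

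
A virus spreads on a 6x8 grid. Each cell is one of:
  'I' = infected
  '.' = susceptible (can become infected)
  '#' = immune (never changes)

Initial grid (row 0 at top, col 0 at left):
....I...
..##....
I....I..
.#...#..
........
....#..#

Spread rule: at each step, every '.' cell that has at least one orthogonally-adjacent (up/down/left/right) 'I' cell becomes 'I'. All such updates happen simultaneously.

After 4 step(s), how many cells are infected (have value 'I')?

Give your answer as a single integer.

Step 0 (initial): 3 infected
Step 1: +9 new -> 12 infected
Step 2: +11 new -> 23 infected
Step 3: +10 new -> 33 infected
Step 4: +6 new -> 39 infected

Answer: 39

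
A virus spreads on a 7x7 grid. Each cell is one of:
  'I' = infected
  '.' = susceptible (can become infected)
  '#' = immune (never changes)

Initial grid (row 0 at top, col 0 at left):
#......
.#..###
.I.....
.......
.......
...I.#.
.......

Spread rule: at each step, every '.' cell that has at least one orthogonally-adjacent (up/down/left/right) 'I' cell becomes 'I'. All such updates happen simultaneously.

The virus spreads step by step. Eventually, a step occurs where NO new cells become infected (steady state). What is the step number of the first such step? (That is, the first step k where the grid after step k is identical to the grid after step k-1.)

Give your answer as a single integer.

Step 0 (initial): 2 infected
Step 1: +7 new -> 9 infected
Step 2: +12 new -> 21 infected
Step 3: +9 new -> 30 infected
Step 4: +7 new -> 37 infected
Step 5: +4 new -> 41 infected
Step 6: +1 new -> 42 infected
Step 7: +1 new -> 43 infected
Step 8: +0 new -> 43 infected

Answer: 8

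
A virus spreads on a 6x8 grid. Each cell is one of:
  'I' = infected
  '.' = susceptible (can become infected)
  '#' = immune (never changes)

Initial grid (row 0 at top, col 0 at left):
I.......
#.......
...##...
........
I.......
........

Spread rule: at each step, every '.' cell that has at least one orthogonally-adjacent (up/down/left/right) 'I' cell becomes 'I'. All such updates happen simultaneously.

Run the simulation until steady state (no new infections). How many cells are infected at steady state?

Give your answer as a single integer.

Step 0 (initial): 2 infected
Step 1: +4 new -> 6 infected
Step 2: +6 new -> 12 infected
Step 3: +6 new -> 18 infected
Step 4: +6 new -> 24 infected
Step 5: +5 new -> 29 infected
Step 6: +5 new -> 34 infected
Step 7: +6 new -> 40 infected
Step 8: +4 new -> 44 infected
Step 9: +1 new -> 45 infected
Step 10: +0 new -> 45 infected

Answer: 45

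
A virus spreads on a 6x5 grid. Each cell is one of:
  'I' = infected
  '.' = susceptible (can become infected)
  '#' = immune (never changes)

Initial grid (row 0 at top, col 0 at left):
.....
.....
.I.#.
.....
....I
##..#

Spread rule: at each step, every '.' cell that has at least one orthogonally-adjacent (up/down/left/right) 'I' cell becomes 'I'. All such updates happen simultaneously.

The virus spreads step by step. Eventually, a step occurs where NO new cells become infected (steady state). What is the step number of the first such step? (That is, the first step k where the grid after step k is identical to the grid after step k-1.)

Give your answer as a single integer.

Step 0 (initial): 2 infected
Step 1: +6 new -> 8 infected
Step 2: +10 new -> 18 infected
Step 3: +6 new -> 24 infected
Step 4: +2 new -> 26 infected
Step 5: +0 new -> 26 infected

Answer: 5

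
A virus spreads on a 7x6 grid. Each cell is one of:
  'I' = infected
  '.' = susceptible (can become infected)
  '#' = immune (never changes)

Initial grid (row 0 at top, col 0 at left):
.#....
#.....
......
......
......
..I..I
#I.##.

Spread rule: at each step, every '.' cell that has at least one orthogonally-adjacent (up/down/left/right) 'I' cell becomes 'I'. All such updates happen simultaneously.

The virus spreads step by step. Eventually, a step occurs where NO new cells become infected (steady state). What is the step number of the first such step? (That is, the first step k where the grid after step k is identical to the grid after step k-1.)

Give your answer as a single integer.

Step 0 (initial): 3 infected
Step 1: +7 new -> 10 infected
Step 2: +6 new -> 16 infected
Step 3: +6 new -> 22 infected
Step 4: +6 new -> 28 infected
Step 5: +6 new -> 34 infected
Step 6: +2 new -> 36 infected
Step 7: +0 new -> 36 infected

Answer: 7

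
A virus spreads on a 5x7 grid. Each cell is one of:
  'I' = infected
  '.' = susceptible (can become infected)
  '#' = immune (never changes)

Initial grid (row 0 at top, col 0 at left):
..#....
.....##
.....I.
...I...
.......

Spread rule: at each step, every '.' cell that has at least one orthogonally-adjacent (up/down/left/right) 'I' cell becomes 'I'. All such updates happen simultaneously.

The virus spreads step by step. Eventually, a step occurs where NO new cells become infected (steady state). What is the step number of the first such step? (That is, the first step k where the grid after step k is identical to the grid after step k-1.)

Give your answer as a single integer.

Answer: 7

Derivation:
Step 0 (initial): 2 infected
Step 1: +7 new -> 9 infected
Step 2: +8 new -> 17 infected
Step 3: +7 new -> 24 infected
Step 4: +4 new -> 28 infected
Step 5: +3 new -> 31 infected
Step 6: +1 new -> 32 infected
Step 7: +0 new -> 32 infected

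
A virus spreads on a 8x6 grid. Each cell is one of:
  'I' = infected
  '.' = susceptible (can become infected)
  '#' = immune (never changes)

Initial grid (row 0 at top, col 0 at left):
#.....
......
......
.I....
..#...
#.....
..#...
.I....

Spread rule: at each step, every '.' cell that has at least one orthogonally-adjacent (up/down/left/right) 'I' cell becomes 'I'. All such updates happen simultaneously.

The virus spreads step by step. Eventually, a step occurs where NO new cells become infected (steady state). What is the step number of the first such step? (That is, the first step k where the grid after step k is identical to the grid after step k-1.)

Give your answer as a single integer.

Answer: 8

Derivation:
Step 0 (initial): 2 infected
Step 1: +7 new -> 9 infected
Step 2: +8 new -> 17 infected
Step 3: +9 new -> 26 infected
Step 4: +8 new -> 34 infected
Step 5: +6 new -> 40 infected
Step 6: +3 new -> 43 infected
Step 7: +1 new -> 44 infected
Step 8: +0 new -> 44 infected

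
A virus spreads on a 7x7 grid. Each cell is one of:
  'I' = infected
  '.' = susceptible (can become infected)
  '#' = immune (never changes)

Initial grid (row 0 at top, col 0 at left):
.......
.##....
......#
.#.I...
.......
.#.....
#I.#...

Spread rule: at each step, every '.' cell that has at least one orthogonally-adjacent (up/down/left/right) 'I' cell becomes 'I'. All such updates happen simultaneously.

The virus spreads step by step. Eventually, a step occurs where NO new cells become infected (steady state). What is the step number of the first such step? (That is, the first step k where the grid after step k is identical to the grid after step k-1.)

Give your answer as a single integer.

Step 0 (initial): 2 infected
Step 1: +5 new -> 7 infected
Step 2: +8 new -> 15 infected
Step 3: +8 new -> 23 infected
Step 4: +8 new -> 31 infected
Step 5: +8 new -> 39 infected
Step 6: +3 new -> 42 infected
Step 7: +0 new -> 42 infected

Answer: 7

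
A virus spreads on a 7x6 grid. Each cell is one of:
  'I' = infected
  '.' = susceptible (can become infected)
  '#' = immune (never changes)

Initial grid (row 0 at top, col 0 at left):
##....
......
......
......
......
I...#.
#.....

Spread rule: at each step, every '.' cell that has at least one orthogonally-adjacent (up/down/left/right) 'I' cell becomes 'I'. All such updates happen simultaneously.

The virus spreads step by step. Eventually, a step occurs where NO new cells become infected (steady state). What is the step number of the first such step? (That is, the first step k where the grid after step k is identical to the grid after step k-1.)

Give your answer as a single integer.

Answer: 11

Derivation:
Step 0 (initial): 1 infected
Step 1: +2 new -> 3 infected
Step 2: +4 new -> 7 infected
Step 3: +5 new -> 12 infected
Step 4: +5 new -> 17 infected
Step 5: +5 new -> 22 infected
Step 6: +5 new -> 27 infected
Step 7: +5 new -> 32 infected
Step 8: +3 new -> 35 infected
Step 9: +2 new -> 37 infected
Step 10: +1 new -> 38 infected
Step 11: +0 new -> 38 infected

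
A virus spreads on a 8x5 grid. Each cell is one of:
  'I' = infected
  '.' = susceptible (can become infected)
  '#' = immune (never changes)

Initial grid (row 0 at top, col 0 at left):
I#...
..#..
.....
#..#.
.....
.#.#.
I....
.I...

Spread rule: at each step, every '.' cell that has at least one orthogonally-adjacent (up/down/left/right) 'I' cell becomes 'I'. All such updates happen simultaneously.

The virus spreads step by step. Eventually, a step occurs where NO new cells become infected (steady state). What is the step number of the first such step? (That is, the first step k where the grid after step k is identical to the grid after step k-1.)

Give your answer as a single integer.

Answer: 9

Derivation:
Step 0 (initial): 3 infected
Step 1: +5 new -> 8 infected
Step 2: +5 new -> 13 infected
Step 3: +5 new -> 18 infected
Step 4: +4 new -> 22 infected
Step 5: +4 new -> 26 infected
Step 6: +3 new -> 29 infected
Step 7: +3 new -> 32 infected
Step 8: +2 new -> 34 infected
Step 9: +0 new -> 34 infected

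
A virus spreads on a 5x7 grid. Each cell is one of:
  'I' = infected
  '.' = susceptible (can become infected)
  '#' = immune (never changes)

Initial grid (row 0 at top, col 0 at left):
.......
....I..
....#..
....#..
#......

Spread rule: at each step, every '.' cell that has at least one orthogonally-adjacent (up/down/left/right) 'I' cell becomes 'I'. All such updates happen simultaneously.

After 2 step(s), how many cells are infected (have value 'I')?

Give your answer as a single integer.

Answer: 10

Derivation:
Step 0 (initial): 1 infected
Step 1: +3 new -> 4 infected
Step 2: +6 new -> 10 infected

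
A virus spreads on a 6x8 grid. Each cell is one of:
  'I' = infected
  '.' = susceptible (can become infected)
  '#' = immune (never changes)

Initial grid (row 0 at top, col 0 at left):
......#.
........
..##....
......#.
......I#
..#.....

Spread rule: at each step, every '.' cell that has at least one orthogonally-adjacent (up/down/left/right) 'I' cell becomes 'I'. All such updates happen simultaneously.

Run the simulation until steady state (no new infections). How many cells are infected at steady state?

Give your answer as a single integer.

Answer: 42

Derivation:
Step 0 (initial): 1 infected
Step 1: +2 new -> 3 infected
Step 2: +4 new -> 7 infected
Step 3: +4 new -> 11 infected
Step 4: +6 new -> 17 infected
Step 5: +6 new -> 23 infected
Step 6: +7 new -> 30 infected
Step 7: +6 new -> 36 infected
Step 8: +3 new -> 39 infected
Step 9: +2 new -> 41 infected
Step 10: +1 new -> 42 infected
Step 11: +0 new -> 42 infected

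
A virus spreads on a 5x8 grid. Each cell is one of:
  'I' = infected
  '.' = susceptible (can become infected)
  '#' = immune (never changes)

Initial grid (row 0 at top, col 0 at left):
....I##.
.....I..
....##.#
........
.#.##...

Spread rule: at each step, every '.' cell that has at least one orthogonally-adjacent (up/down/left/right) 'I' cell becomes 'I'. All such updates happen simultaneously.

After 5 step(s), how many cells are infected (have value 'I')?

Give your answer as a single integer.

Answer: 27

Derivation:
Step 0 (initial): 2 infected
Step 1: +3 new -> 5 infected
Step 2: +4 new -> 9 infected
Step 3: +5 new -> 14 infected
Step 4: +7 new -> 21 infected
Step 5: +6 new -> 27 infected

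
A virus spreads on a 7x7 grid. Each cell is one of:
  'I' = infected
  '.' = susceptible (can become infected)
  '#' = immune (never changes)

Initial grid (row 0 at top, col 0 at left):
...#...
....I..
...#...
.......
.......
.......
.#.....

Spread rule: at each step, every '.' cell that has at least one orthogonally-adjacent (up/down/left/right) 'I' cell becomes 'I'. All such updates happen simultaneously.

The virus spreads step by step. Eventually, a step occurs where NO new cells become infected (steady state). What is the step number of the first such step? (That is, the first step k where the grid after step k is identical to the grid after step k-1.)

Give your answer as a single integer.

Step 0 (initial): 1 infected
Step 1: +4 new -> 5 infected
Step 2: +5 new -> 10 infected
Step 3: +8 new -> 18 infected
Step 4: +8 new -> 26 infected
Step 5: +8 new -> 34 infected
Step 6: +6 new -> 40 infected
Step 7: +4 new -> 44 infected
Step 8: +1 new -> 45 infected
Step 9: +1 new -> 46 infected
Step 10: +0 new -> 46 infected

Answer: 10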